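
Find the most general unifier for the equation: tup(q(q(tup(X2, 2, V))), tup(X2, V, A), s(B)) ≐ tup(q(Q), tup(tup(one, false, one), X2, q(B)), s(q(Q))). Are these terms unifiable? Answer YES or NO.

Decompose tup/3: q(q(tup(X2, 2, V))) ≐ q(Q),  tup(X2, V, A) ≐ tup(tup(one, false, one), X2, q(B)),  s(B) ≐ s(q(Q)).
Decompose q/1: q(tup(X2, 2, V)) ≐ Q.
Bind Q := q(tup(X2, 2, V)); substituting into the one remaining equation that mentions Q gives: s(B) ≐ s(q(q(tup(X2, 2, V)))).
Decompose tup/3: X2 ≐ tup(one, false, one),  V ≐ X2,  A ≐ q(B).
Bind X2 := tup(one, false, one); substituting into the 2 remaining equations that mention X2 gives: V ≐ tup(one, false, one),  s(B) ≐ s(q(q(tup(tup(one, false, one), 2, V)))). Substituting into the earlier binding gives Q := q(tup(tup(one, false, one), 2, V)).
Bind V := tup(one, false, one); substituting into the one remaining equation that mentions V gives: s(B) ≐ s(q(q(tup(tup(one, false, one), 2, tup(one, false, one))))). Substituting into the earlier binding gives Q := q(tup(tup(one, false, one), 2, tup(one, false, one))).
Bind A := q(B); no other remaining equation mentions A.
Decompose s/1: B ≐ q(q(tup(tup(one, false, one), 2, tup(one, false, one)))).
Bind B := q(q(tup(tup(one, false, one), 2, tup(one, false, one)))). Substituting into the earlier binding gives A := q(q(q(tup(tup(one, false, one), 2, tup(one, false, one))))).
No equations remain and no clash or occurs-check failure arose, so a unifier exists.

YES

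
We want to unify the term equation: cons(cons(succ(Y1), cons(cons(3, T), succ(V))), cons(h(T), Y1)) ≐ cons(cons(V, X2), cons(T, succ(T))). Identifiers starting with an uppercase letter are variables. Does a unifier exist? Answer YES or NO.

NO

Decompose cons/2: cons(succ(Y1), cons(cons(3, T), succ(V))) ≐ cons(V, X2),  cons(h(T), Y1) ≐ cons(T, succ(T)).
Decompose cons/2: succ(Y1) ≐ V,  cons(cons(3, T), succ(V)) ≐ X2.
Bind V := succ(Y1); substituting into the one remaining equation that mentions V gives: cons(cons(3, T), succ(succ(Y1))) ≐ X2.
Bind X2 := cons(cons(3, T), succ(succ(Y1))); no other remaining equation mentions X2.
Decompose cons/2: h(T) ≐ T,  Y1 ≐ succ(T).
Occurs check fails: T occurs in h(T); the equation T ≐ h(T) has no finite solution.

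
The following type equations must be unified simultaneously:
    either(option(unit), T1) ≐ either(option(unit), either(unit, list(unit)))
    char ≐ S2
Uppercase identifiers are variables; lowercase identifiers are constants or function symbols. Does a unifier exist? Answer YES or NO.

Decompose either/2: option(unit) ≐ option(unit),  T1 ≐ either(unit, list(unit)).
Delete trivial equation option(unit) ≐ option(unit).
Bind T1 := either(unit, list(unit)); no other remaining equation mentions T1.
Bind S2 := char.
No equations remain and no clash or occurs-check failure arose, so a unifier exists.

YES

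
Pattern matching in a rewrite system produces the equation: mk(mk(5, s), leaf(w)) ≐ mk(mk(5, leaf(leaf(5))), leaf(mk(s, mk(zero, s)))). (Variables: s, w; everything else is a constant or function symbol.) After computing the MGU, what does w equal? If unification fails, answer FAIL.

mk(leaf(leaf(5)), mk(zero, leaf(leaf(5))))

Decompose mk/2: mk(5, s) ≐ mk(5, leaf(leaf(5))),  leaf(w) ≐ leaf(mk(s, mk(zero, s))).
Decompose mk/2: 5 ≐ 5,  s ≐ leaf(leaf(5)).
Delete trivial equation 5 ≐ 5.
Bind s := leaf(leaf(5)); substituting into the remaining equation gives: leaf(w) ≐ leaf(mk(leaf(leaf(5)), mk(zero, leaf(leaf(5))))).
Decompose leaf/1: w ≐ mk(leaf(leaf(5)), mk(zero, leaf(leaf(5)))).
Bind w := mk(leaf(leaf(5)), mk(zero, leaf(leaf(5)))).
MGU = { s -> leaf(leaf(5)), w -> mk(leaf(leaf(5)), mk(zero, leaf(leaf(5)))) }, so w -> mk(leaf(leaf(5)), mk(zero, leaf(leaf(5)))).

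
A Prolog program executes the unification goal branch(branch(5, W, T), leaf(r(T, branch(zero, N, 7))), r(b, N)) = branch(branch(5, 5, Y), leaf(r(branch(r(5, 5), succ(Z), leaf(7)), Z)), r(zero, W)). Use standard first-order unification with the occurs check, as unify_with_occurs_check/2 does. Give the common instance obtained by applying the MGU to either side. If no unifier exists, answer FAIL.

FAIL

Decompose branch/3: branch(5, W, T) = branch(5, 5, Y),  leaf(r(T, branch(zero, N, 7))) = leaf(r(branch(r(5, 5), succ(Z), leaf(7)), Z)),  r(b, N) = r(zero, W).
Decompose branch/3: 5 = 5,  W = 5,  T = Y.
Delete trivial equation 5 = 5.
Bind W := 5; substituting into the one remaining equation that mentions W gives: r(b, N) = r(zero, 5).
Bind T := Y; substituting into the one remaining equation that mentions T gives: leaf(r(Y, branch(zero, N, 7))) = leaf(r(branch(r(5, 5), succ(Z), leaf(7)), Z)).
Decompose leaf/1: r(Y, branch(zero, N, 7)) = r(branch(r(5, 5), succ(Z), leaf(7)), Z).
Decompose r/2: Y = branch(r(5, 5), succ(Z), leaf(7)),  branch(zero, N, 7) = Z.
Bind Y := branch(r(5, 5), succ(Z), leaf(7)); no other remaining equation mentions Y. Substituting into the earlier binding gives T := branch(r(5, 5), succ(Z), leaf(7)).
Bind Z := branch(zero, N, 7); no other remaining equation mentions Z. Substituting into the earlier bindings gives T := branch(r(5, 5), succ(branch(zero, N, 7)), leaf(7)), Y := branch(r(5, 5), succ(branch(zero, N, 7)), leaf(7)).
Decompose r/2: b = zero,  N = 5.
Clash: constants b and zero differ; no unifier exists.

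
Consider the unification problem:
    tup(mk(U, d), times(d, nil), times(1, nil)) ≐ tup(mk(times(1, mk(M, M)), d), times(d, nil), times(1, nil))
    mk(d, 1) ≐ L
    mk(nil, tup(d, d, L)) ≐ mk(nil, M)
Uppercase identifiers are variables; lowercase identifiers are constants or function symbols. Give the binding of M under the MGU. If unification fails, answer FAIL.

tup(d, d, mk(d, 1))

Decompose tup/3: mk(U, d) ≐ mk(times(1, mk(M, M)), d),  times(d, nil) ≐ times(d, nil),  times(1, nil) ≐ times(1, nil).
Decompose mk/2: U ≐ times(1, mk(M, M)),  d ≐ d.
Bind U := times(1, mk(M, M)); no other remaining equation mentions U.
Delete trivial equation d ≐ d.
Delete trivial equation times(d, nil) ≐ times(d, nil).
Delete trivial equation times(1, nil) ≐ times(1, nil).
Bind L := mk(d, 1); substituting into the remaining equation gives: mk(nil, tup(d, d, mk(d, 1))) ≐ mk(nil, M).
Decompose mk/2: nil ≐ nil,  tup(d, d, mk(d, 1)) ≐ M.
Delete trivial equation nil ≐ nil.
Bind M := tup(d, d, mk(d, 1)). Substituting into the earlier binding gives U := times(1, mk(tup(d, d, mk(d, 1)), tup(d, d, mk(d, 1)))).
MGU = { U := times(1, mk(tup(d, d, mk(d, 1)), tup(d, d, mk(d, 1)))), L := mk(d, 1), M := tup(d, d, mk(d, 1)) }, so M := tup(d, d, mk(d, 1)).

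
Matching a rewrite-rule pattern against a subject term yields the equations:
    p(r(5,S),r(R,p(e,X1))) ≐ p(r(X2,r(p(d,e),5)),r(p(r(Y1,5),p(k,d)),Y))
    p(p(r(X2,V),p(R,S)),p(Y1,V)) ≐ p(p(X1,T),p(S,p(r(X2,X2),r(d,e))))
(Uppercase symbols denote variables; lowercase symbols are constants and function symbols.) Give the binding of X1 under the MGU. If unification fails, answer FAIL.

Decompose p/2: r(5,S) ≐ r(X2,r(p(d,e),5)),  r(R,p(e,X1)) ≐ r(p(r(Y1,5),p(k,d)),Y).
Decompose r/2: 5 ≐ X2,  S ≐ r(p(d,e),5).
Bind X2 := 5; substituting into the one remaining equation that mentions X2 gives: p(p(r(5,V),p(R,S)),p(Y1,V)) ≐ p(p(X1,T),p(S,p(r(5,5),r(d,e)))).
Bind S := r(p(d,e),5); substituting into the one remaining equation that mentions S gives: p(p(r(5,V),p(R,r(p(d,e),5))),p(Y1,V)) ≐ p(p(X1,T),p(r(p(d,e),5),p(r(5,5),r(d,e)))).
Decompose r/2: R ≐ p(r(Y1,5),p(k,d)),  p(e,X1) ≐ Y.
Bind R := p(r(Y1,5),p(k,d)); substituting into the one remaining equation that mentions R gives: p(p(r(5,V),p(p(r(Y1,5),p(k,d)),r(p(d,e),5))),p(Y1,V)) ≐ p(p(X1,T),p(r(p(d,e),5),p(r(5,5),r(d,e)))).
Bind Y := p(e,X1); no other remaining equation mentions Y.
Decompose p/2: p(r(5,V),p(p(r(Y1,5),p(k,d)),r(p(d,e),5))) ≐ p(X1,T),  p(Y1,V) ≐ p(r(p(d,e),5),p(r(5,5),r(d,e))).
Decompose p/2: r(5,V) ≐ X1,  p(p(r(Y1,5),p(k,d)),r(p(d,e),5)) ≐ T.
Bind X1 := r(5,V); no other remaining equation mentions X1. Substituting into the earlier binding gives Y := p(e,r(5,V)).
Bind T := p(p(r(Y1,5),p(k,d)),r(p(d,e),5)); no other remaining equation mentions T.
Decompose p/2: Y1 ≐ r(p(d,e),5),  V ≐ p(r(5,5),r(d,e)).
Bind Y1 := r(p(d,e),5); no other remaining equation mentions Y1. Substituting into the earlier bindings gives R := p(r(r(p(d,e),5),5),p(k,d)), T := p(p(r(r(p(d,e),5),5),p(k,d)),r(p(d,e),5)).
Bind V := p(r(5,5),r(d,e)). Substituting into the earlier bindings gives Y := p(e,r(5,p(r(5,5),r(d,e)))), X1 := r(5,p(r(5,5),r(d,e))).
MGU = { X2 ↦ 5, S ↦ r(p(d,e),5), R ↦ p(r(r(p(d,e),5),5),p(k,d)), Y ↦ p(e,r(5,p(r(5,5),r(d,e)))), X1 ↦ r(5,p(r(5,5),r(d,e))), T ↦ p(p(r(r(p(d,e),5),5),p(k,d)),r(p(d,e),5)), Y1 ↦ r(p(d,e),5), V ↦ p(r(5,5),r(d,e)) }, so X1 ↦ r(5,p(r(5,5),r(d,e))).

r(5,p(r(5,5),r(d,e)))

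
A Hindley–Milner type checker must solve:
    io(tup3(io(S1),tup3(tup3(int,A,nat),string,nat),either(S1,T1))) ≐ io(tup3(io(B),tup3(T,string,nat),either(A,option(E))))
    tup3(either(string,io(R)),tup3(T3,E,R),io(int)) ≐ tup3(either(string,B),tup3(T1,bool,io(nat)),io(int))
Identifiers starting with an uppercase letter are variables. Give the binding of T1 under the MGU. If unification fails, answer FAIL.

option(bool)

Decompose io/1: tup3(io(S1),tup3(tup3(int,A,nat),string,nat),either(S1,T1)) ≐ tup3(io(B),tup3(T,string,nat),either(A,option(E))).
Decompose tup3/3: io(S1) ≐ io(B),  tup3(tup3(int,A,nat),string,nat) ≐ tup3(T,string,nat),  either(S1,T1) ≐ either(A,option(E)).
Decompose io/1: S1 ≐ B.
Bind S1 := B; substituting into the one remaining equation that mentions S1 gives: either(B,T1) ≐ either(A,option(E)).
Decompose tup3/3: tup3(int,A,nat) ≐ T,  string ≐ string,  nat ≐ nat.
Bind T := tup3(int,A,nat); no other remaining equation mentions T.
Delete trivial equation string ≐ string.
Delete trivial equation nat ≐ nat.
Decompose either/2: B ≐ A,  T1 ≐ option(E).
Bind B := A; substituting into the one remaining equation that mentions B gives: tup3(either(string,io(R)),tup3(T3,E,R),io(int)) ≐ tup3(either(string,A),tup3(T1,bool,io(nat)),io(int)). Substituting into the earlier binding gives S1 := A.
Bind T1 := option(E); substituting into the remaining equation gives: tup3(either(string,io(R)),tup3(T3,E,R),io(int)) ≐ tup3(either(string,A),tup3(option(E),bool,io(nat)),io(int)).
Decompose tup3/3: either(string,io(R)) ≐ either(string,A),  tup3(T3,E,R) ≐ tup3(option(E),bool,io(nat)),  io(int) ≐ io(int).
Decompose either/2: string ≐ string,  io(R) ≐ A.
Delete trivial equation string ≐ string.
Bind A := io(R); no other remaining equation mentions A. Substituting into the earlier bindings gives S1 := io(R), T := tup3(int,io(R),nat), B := io(R).
Decompose tup3/3: T3 ≐ option(E),  E ≐ bool,  R ≐ io(nat).
Bind T3 := option(E); no other remaining equation mentions T3.
Bind E := bool; no other remaining equation mentions E. Substituting into the earlier bindings gives T1 := option(bool), T3 := option(bool).
Bind R := io(nat); no other remaining equation mentions R. Substituting into the earlier bindings gives S1 := io(io(nat)), T := tup3(int,io(io(nat)),nat), B := io(io(nat)), A := io(io(nat)).
Delete trivial equation io(int) ≐ io(int).
MGU = { S1 := io(io(nat)), T := tup3(int,io(io(nat)),nat), B := io(io(nat)), T1 := option(bool), A := io(io(nat)), T3 := option(bool), E := bool, R := io(nat) }, so T1 := option(bool).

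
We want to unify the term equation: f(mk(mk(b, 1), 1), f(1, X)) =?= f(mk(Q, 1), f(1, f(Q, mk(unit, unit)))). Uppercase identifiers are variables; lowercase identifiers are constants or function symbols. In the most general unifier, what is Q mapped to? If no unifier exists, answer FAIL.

Decompose f/2: mk(mk(b, 1), 1) =?= mk(Q, 1),  f(1, X) =?= f(1, f(Q, mk(unit, unit))).
Decompose mk/2: mk(b, 1) =?= Q,  1 =?= 1.
Bind Q := mk(b, 1); substituting into the one remaining equation that mentions Q gives: f(1, X) =?= f(1, f(mk(b, 1), mk(unit, unit))).
Delete trivial equation 1 =?= 1.
Decompose f/2: 1 =?= 1,  X =?= f(mk(b, 1), mk(unit, unit)).
Delete trivial equation 1 =?= 1.
Bind X := f(mk(b, 1), mk(unit, unit)).
MGU = { Q := mk(b, 1), X := f(mk(b, 1), mk(unit, unit)) }, so Q := mk(b, 1).

mk(b, 1)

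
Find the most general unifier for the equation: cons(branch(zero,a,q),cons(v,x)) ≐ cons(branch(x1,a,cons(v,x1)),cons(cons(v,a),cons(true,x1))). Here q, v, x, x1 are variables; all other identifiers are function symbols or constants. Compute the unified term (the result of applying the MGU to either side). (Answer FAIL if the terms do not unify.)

Decompose cons/2: branch(zero,a,q) ≐ branch(x1,a,cons(v,x1)),  cons(v,x) ≐ cons(cons(v,a),cons(true,x1)).
Decompose branch/3: zero ≐ x1,  a ≐ a,  q ≐ cons(v,x1).
Bind x1 := zero; substituting into the 2 remaining equations that mention x1 gives: q ≐ cons(v,zero),  cons(v,x) ≐ cons(cons(v,a),cons(true,zero)).
Delete trivial equation a ≐ a.
Bind q := cons(v,zero); no other remaining equation mentions q.
Decompose cons/2: v ≐ cons(v,a),  x ≐ cons(true,zero).
Occurs check fails: v occurs in cons(v,a); the equation v ≐ cons(v,a) has no finite solution.

FAIL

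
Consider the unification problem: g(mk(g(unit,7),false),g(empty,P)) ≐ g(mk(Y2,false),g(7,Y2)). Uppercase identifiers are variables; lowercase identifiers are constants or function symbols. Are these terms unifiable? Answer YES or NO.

NO

Decompose g/2: mk(g(unit,7),false) ≐ mk(Y2,false),  g(empty,P) ≐ g(7,Y2).
Decompose mk/2: g(unit,7) ≐ Y2,  false ≐ false.
Bind Y2 := g(unit,7); substituting into the one remaining equation that mentions Y2 gives: g(empty,P) ≐ g(7,g(unit,7)).
Delete trivial equation false ≐ false.
Decompose g/2: empty ≐ 7,  P ≐ g(unit,7).
Clash: constants empty and 7 differ; no unifier exists.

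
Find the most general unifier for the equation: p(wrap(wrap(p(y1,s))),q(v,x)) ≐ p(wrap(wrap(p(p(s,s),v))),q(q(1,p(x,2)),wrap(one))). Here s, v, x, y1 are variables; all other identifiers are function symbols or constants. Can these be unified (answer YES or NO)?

YES

Decompose p/2: wrap(wrap(p(y1,s))) ≐ wrap(wrap(p(p(s,s),v))),  q(v,x) ≐ q(q(1,p(x,2)),wrap(one)).
Decompose wrap/1: wrap(p(y1,s)) ≐ wrap(p(p(s,s),v)).
Decompose wrap/1: p(y1,s) ≐ p(p(s,s),v).
Decompose p/2: y1 ≐ p(s,s),  s ≐ v.
Bind y1 := p(s,s); no other remaining equation mentions y1.
Bind s := v; no other remaining equation mentions s. Substituting into the earlier binding gives y1 := p(v,v).
Decompose q/2: v ≐ q(1,p(x,2)),  x ≐ wrap(one).
Bind v := q(1,p(x,2)); no other remaining equation mentions v. Substituting into the earlier bindings gives y1 := p(q(1,p(x,2)),q(1,p(x,2))), s := q(1,p(x,2)).
Bind x := wrap(one). Substituting into the earlier bindings gives y1 := p(q(1,p(wrap(one),2)),q(1,p(wrap(one),2))), s := q(1,p(wrap(one),2)), v := q(1,p(wrap(one),2)).
No equations remain and no clash or occurs-check failure arose, so a unifier exists.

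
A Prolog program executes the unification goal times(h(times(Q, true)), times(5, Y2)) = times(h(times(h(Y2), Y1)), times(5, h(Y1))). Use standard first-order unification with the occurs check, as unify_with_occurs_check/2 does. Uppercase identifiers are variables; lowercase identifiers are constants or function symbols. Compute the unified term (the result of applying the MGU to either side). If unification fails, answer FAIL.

times(h(times(h(h(true)), true)), times(5, h(true)))

Decompose times/2: h(times(Q, true)) = h(times(h(Y2), Y1)),  times(5, Y2) = times(5, h(Y1)).
Decompose h/1: times(Q, true) = times(h(Y2), Y1).
Decompose times/2: Q = h(Y2),  true = Y1.
Bind Q := h(Y2); no other remaining equation mentions Q.
Bind Y1 := true; substituting into the remaining equation gives: times(5, Y2) = times(5, h(true)).
Decompose times/2: 5 = 5,  Y2 = h(true).
Delete trivial equation 5 = 5.
Bind Y2 := h(true). Substituting into the earlier binding gives Q := h(h(true)).
Applying the MGU to either side gives times(h(times(h(h(true)), true)), times(5, h(true))).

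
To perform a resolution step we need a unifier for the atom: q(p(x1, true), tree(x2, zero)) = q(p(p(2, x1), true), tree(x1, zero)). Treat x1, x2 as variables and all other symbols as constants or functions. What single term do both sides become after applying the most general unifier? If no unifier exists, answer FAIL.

Decompose q/2: p(x1, true) = p(p(2, x1), true),  tree(x2, zero) = tree(x1, zero).
Decompose p/2: x1 = p(2, x1),  true = true.
Occurs check fails: x1 occurs in p(2, x1); the equation x1 = p(2, x1) has no finite solution.

FAIL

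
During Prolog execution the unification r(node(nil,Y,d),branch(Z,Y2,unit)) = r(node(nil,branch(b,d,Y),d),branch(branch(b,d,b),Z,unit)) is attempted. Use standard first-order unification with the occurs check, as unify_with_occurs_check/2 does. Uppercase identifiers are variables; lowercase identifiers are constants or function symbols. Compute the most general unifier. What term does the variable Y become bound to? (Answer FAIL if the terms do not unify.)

Decompose r/2: node(nil,Y,d) = node(nil,branch(b,d,Y),d),  branch(Z,Y2,unit) = branch(branch(b,d,b),Z,unit).
Decompose node/3: nil = nil,  Y = branch(b,d,Y),  d = d.
Delete trivial equation nil = nil.
Occurs check fails: Y occurs in branch(b,d,Y); the equation Y = branch(b,d,Y) has no finite solution.

FAIL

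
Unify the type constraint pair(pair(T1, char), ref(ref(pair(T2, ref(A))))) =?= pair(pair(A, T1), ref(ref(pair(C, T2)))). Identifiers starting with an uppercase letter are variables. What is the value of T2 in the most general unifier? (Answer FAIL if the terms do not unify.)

Decompose pair/2: pair(T1, char) =?= pair(A, T1),  ref(ref(pair(T2, ref(A)))) =?= ref(ref(pair(C, T2))).
Decompose pair/2: T1 =?= A,  char =?= T1.
Bind T1 := A; substituting into the one remaining equation that mentions T1 gives: char =?= A.
Bind A := char; substituting into the remaining equation gives: ref(ref(pair(T2, ref(char)))) =?= ref(ref(pair(C, T2))). Substituting into the earlier binding gives T1 := char.
Decompose ref/1: ref(pair(T2, ref(char))) =?= ref(pair(C, T2)).
Decompose ref/1: pair(T2, ref(char)) =?= pair(C, T2).
Decompose pair/2: T2 =?= C,  ref(char) =?= T2.
Bind T2 := C; substituting into the remaining equation gives: ref(char) =?= C.
Bind C := ref(char). Substituting into the earlier binding gives T2 := ref(char).
MGU = { T1 := char, A := char, T2 := ref(char), C := ref(char) }, so T2 := ref(char).

ref(char)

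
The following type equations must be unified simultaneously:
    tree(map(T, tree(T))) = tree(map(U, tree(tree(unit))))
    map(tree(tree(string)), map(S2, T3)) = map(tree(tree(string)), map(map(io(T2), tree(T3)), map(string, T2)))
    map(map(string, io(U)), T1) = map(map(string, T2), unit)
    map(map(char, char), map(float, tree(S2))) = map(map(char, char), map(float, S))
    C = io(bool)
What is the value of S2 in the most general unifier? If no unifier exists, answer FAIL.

map(io(io(tree(unit))), tree(map(string, io(tree(unit)))))

Decompose tree/1: map(T, tree(T)) = map(U, tree(tree(unit))).
Decompose map/2: T = U,  tree(T) = tree(tree(unit)).
Bind T := U; substituting into the one remaining equation that mentions T gives: tree(U) = tree(tree(unit)).
Decompose tree/1: U = tree(unit).
Bind U := tree(unit); substituting into the one remaining equation that mentions U gives: map(map(string, io(tree(unit))), T1) = map(map(string, T2), unit). Substituting into the earlier binding gives T := tree(unit).
Decompose map/2: tree(tree(string)) = tree(tree(string)),  map(S2, T3) = map(map(io(T2), tree(T3)), map(string, T2)).
Delete trivial equation tree(tree(string)) = tree(tree(string)).
Decompose map/2: S2 = map(io(T2), tree(T3)),  T3 = map(string, T2).
Bind S2 := map(io(T2), tree(T3)); substituting into the one remaining equation that mentions S2 gives: map(map(char, char), map(float, tree(map(io(T2), tree(T3))))) = map(map(char, char), map(float, S)).
Bind T3 := map(string, T2); substituting into the one remaining equation that mentions T3 gives: map(map(char, char), map(float, tree(map(io(T2), tree(map(string, T2)))))) = map(map(char, char), map(float, S)). Substituting into the earlier binding gives S2 := map(io(T2), tree(map(string, T2))).
Decompose map/2: map(string, io(tree(unit))) = map(string, T2),  T1 = unit.
Decompose map/2: string = string,  io(tree(unit)) = T2.
Delete trivial equation string = string.
Bind T2 := io(tree(unit)); substituting into the one remaining equation that mentions T2 gives: map(map(char, char), map(float, tree(map(io(io(tree(unit))), tree(map(string, io(tree(unit)))))))) = map(map(char, char), map(float, S)). Substituting into the earlier bindings gives S2 := map(io(io(tree(unit))), tree(map(string, io(tree(unit))))), T3 := map(string, io(tree(unit))).
Bind T1 := unit; no other remaining equation mentions T1.
Decompose map/2: map(char, char) = map(char, char),  map(float, tree(map(io(io(tree(unit))), tree(map(string, io(tree(unit))))))) = map(float, S).
Delete trivial equation map(char, char) = map(char, char).
Decompose map/2: float = float,  tree(map(io(io(tree(unit))), tree(map(string, io(tree(unit)))))) = S.
Delete trivial equation float = float.
Bind S := tree(map(io(io(tree(unit))), tree(map(string, io(tree(unit)))))); no other remaining equation mentions S.
Bind C := io(bool).
MGU = { T ↦ tree(unit), U ↦ tree(unit), S2 ↦ map(io(io(tree(unit))), tree(map(string, io(tree(unit))))), T3 ↦ map(string, io(tree(unit))), T2 ↦ io(tree(unit)), T1 ↦ unit, S ↦ tree(map(io(io(tree(unit))), tree(map(string, io(tree(unit)))))), C ↦ io(bool) }, so S2 ↦ map(io(io(tree(unit))), tree(map(string, io(tree(unit))))).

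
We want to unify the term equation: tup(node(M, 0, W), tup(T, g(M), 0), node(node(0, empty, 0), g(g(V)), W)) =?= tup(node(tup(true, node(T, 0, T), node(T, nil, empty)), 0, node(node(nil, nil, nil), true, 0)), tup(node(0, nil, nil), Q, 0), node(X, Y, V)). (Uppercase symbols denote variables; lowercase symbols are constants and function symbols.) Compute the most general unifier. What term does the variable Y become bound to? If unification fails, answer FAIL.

g(g(node(node(nil, nil, nil), true, 0)))

Decompose tup/3: node(M, 0, W) =?= node(tup(true, node(T, 0, T), node(T, nil, empty)), 0, node(node(nil, nil, nil), true, 0)),  tup(T, g(M), 0) =?= tup(node(0, nil, nil), Q, 0),  node(node(0, empty, 0), g(g(V)), W) =?= node(X, Y, V).
Decompose node/3: M =?= tup(true, node(T, 0, T), node(T, nil, empty)),  0 =?= 0,  W =?= node(node(nil, nil, nil), true, 0).
Bind M := tup(true, node(T, 0, T), node(T, nil, empty)); substituting into the one remaining equation that mentions M gives: tup(T, g(tup(true, node(T, 0, T), node(T, nil, empty))), 0) =?= tup(node(0, nil, nil), Q, 0).
Delete trivial equation 0 =?= 0.
Bind W := node(node(nil, nil, nil), true, 0); substituting into the one remaining equation that mentions W gives: node(node(0, empty, 0), g(g(V)), node(node(nil, nil, nil), true, 0)) =?= node(X, Y, V).
Decompose tup/3: T =?= node(0, nil, nil),  g(tup(true, node(T, 0, T), node(T, nil, empty))) =?= Q,  0 =?= 0.
Bind T := node(0, nil, nil); substituting into the one remaining equation that mentions T gives: g(tup(true, node(node(0, nil, nil), 0, node(0, nil, nil)), node(node(0, nil, nil), nil, empty))) =?= Q. Substituting into the earlier binding gives M := tup(true, node(node(0, nil, nil), 0, node(0, nil, nil)), node(node(0, nil, nil), nil, empty)).
Bind Q := g(tup(true, node(node(0, nil, nil), 0, node(0, nil, nil)), node(node(0, nil, nil), nil, empty))); no other remaining equation mentions Q.
Delete trivial equation 0 =?= 0.
Decompose node/3: node(0, empty, 0) =?= X,  g(g(V)) =?= Y,  node(node(nil, nil, nil), true, 0) =?= V.
Bind X := node(0, empty, 0); no other remaining equation mentions X.
Bind Y := g(g(V)); no other remaining equation mentions Y.
Bind V := node(node(nil, nil, nil), true, 0). Substituting into the earlier binding gives Y := g(g(node(node(nil, nil, nil), true, 0))).
MGU = { M := tup(true, node(node(0, nil, nil), 0, node(0, nil, nil)), node(node(0, nil, nil), nil, empty)), W := node(node(nil, nil, nil), true, 0), T := node(0, nil, nil), Q := g(tup(true, node(node(0, nil, nil), 0, node(0, nil, nil)), node(node(0, nil, nil), nil, empty))), X := node(0, empty, 0), Y := g(g(node(node(nil, nil, nil), true, 0))), V := node(node(nil, nil, nil), true, 0) }, so Y := g(g(node(node(nil, nil, nil), true, 0))).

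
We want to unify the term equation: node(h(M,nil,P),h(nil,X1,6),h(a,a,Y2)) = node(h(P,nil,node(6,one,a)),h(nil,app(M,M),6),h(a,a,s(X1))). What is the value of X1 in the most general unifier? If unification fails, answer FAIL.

Decompose node/3: h(M,nil,P) = h(P,nil,node(6,one,a)),  h(nil,X1,6) = h(nil,app(M,M),6),  h(a,a,Y2) = h(a,a,s(X1)).
Decompose h/3: M = P,  nil = nil,  P = node(6,one,a).
Bind M := P; substituting into the one remaining equation that mentions M gives: h(nil,X1,6) = h(nil,app(P,P),6).
Delete trivial equation nil = nil.
Bind P := node(6,one,a); substituting into the one remaining equation that mentions P gives: h(nil,X1,6) = h(nil,app(node(6,one,a),node(6,one,a)),6). Substituting into the earlier binding gives M := node(6,one,a).
Decompose h/3: nil = nil,  X1 = app(node(6,one,a),node(6,one,a)),  6 = 6.
Delete trivial equation nil = nil.
Bind X1 := app(node(6,one,a),node(6,one,a)); substituting into the one remaining equation that mentions X1 gives: h(a,a,Y2) = h(a,a,s(app(node(6,one,a),node(6,one,a)))).
Delete trivial equation 6 = 6.
Decompose h/3: a = a,  a = a,  Y2 = s(app(node(6,one,a),node(6,one,a))).
Delete trivial equation a = a.
Delete trivial equation a = a.
Bind Y2 := s(app(node(6,one,a),node(6,one,a))).
MGU = { M := node(6,one,a), P := node(6,one,a), X1 := app(node(6,one,a),node(6,one,a)), Y2 := s(app(node(6,one,a),node(6,one,a))) }, so X1 := app(node(6,one,a),node(6,one,a)).

app(node(6,one,a),node(6,one,a))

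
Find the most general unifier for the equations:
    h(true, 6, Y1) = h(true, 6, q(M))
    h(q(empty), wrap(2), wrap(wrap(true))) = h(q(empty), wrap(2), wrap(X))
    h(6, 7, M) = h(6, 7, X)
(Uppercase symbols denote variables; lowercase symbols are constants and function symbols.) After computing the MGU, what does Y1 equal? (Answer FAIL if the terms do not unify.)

q(wrap(true))

Decompose h/3: true = true,  6 = 6,  Y1 = q(M).
Delete trivial equation true = true.
Delete trivial equation 6 = 6.
Bind Y1 := q(M); no other remaining equation mentions Y1.
Decompose h/3: q(empty) = q(empty),  wrap(2) = wrap(2),  wrap(wrap(true)) = wrap(X).
Delete trivial equation q(empty) = q(empty).
Delete trivial equation wrap(2) = wrap(2).
Decompose wrap/1: wrap(true) = X.
Bind X := wrap(true); substituting into the remaining equation gives: h(6, 7, M) = h(6, 7, wrap(true)).
Decompose h/3: 6 = 6,  7 = 7,  M = wrap(true).
Delete trivial equation 6 = 6.
Delete trivial equation 7 = 7.
Bind M := wrap(true). Substituting into the earlier binding gives Y1 := q(wrap(true)).
MGU = { Y1 -> q(wrap(true)), X -> wrap(true), M -> wrap(true) }, so Y1 -> q(wrap(true)).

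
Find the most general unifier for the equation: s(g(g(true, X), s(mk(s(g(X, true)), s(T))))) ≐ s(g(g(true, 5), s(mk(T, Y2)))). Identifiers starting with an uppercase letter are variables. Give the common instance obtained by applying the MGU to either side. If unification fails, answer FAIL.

s(g(g(true, 5), s(mk(s(g(5, true)), s(s(g(5, true)))))))

Decompose s/1: g(g(true, X), s(mk(s(g(X, true)), s(T)))) ≐ g(g(true, 5), s(mk(T, Y2))).
Decompose g/2: g(true, X) ≐ g(true, 5),  s(mk(s(g(X, true)), s(T))) ≐ s(mk(T, Y2)).
Decompose g/2: true ≐ true,  X ≐ 5.
Delete trivial equation true ≐ true.
Bind X := 5; substituting into the remaining equation gives: s(mk(s(g(5, true)), s(T))) ≐ s(mk(T, Y2)).
Decompose s/1: mk(s(g(5, true)), s(T)) ≐ mk(T, Y2).
Decompose mk/2: s(g(5, true)) ≐ T,  s(T) ≐ Y2.
Bind T := s(g(5, true)); substituting into the remaining equation gives: s(s(g(5, true))) ≐ Y2.
Bind Y2 := s(s(g(5, true))).
Applying the MGU to either side gives s(g(g(true, 5), s(mk(s(g(5, true)), s(s(g(5, true))))))).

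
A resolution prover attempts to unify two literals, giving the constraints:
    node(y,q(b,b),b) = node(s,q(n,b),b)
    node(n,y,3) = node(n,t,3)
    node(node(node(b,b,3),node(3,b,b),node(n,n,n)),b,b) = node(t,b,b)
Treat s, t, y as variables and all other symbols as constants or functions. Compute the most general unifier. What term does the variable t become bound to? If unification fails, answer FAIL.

Decompose node/3: y = s,  q(b,b) = q(n,b),  b = b.
Bind y := s; substituting into the one remaining equation that mentions y gives: node(n,s,3) = node(n,t,3).
Decompose q/2: b = n,  b = b.
Clash: constants b and n differ; no unifier exists.

FAIL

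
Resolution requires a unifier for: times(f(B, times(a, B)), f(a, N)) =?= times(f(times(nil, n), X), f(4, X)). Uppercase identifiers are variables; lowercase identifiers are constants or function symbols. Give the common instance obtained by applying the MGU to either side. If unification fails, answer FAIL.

Decompose times/2: f(B, times(a, B)) =?= f(times(nil, n), X),  f(a, N) =?= f(4, X).
Decompose f/2: B =?= times(nil, n),  times(a, B) =?= X.
Bind B := times(nil, n); substituting into the one remaining equation that mentions B gives: times(a, times(nil, n)) =?= X.
Bind X := times(a, times(nil, n)); substituting into the remaining equation gives: f(a, N) =?= f(4, times(a, times(nil, n))).
Decompose f/2: a =?= 4,  N =?= times(a, times(nil, n)).
Clash: constants a and 4 differ; no unifier exists.

FAIL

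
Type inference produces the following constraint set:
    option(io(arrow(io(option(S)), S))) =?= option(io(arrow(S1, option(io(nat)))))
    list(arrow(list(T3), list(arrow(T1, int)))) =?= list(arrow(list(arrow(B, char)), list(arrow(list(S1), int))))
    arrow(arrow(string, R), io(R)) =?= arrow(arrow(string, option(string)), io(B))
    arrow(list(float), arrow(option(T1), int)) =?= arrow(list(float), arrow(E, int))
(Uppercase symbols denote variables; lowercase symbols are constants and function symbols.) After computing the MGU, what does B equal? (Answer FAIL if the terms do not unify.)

Decompose option/1: io(arrow(io(option(S)), S)) =?= io(arrow(S1, option(io(nat)))).
Decompose io/1: arrow(io(option(S)), S) =?= arrow(S1, option(io(nat))).
Decompose arrow/2: io(option(S)) =?= S1,  S =?= option(io(nat)).
Bind S1 := io(option(S)); substituting into the one remaining equation that mentions S1 gives: list(arrow(list(T3), list(arrow(T1, int)))) =?= list(arrow(list(arrow(B, char)), list(arrow(list(io(option(S))), int)))).
Bind S := option(io(nat)); substituting into the one remaining equation that mentions S gives: list(arrow(list(T3), list(arrow(T1, int)))) =?= list(arrow(list(arrow(B, char)), list(arrow(list(io(option(option(io(nat))))), int)))). Substituting into the earlier binding gives S1 := io(option(option(io(nat)))).
Decompose list/1: arrow(list(T3), list(arrow(T1, int))) =?= arrow(list(arrow(B, char)), list(arrow(list(io(option(option(io(nat))))), int))).
Decompose arrow/2: list(T3) =?= list(arrow(B, char)),  list(arrow(T1, int)) =?= list(arrow(list(io(option(option(io(nat))))), int)).
Decompose list/1: T3 =?= arrow(B, char).
Bind T3 := arrow(B, char); no other remaining equation mentions T3.
Decompose list/1: arrow(T1, int) =?= arrow(list(io(option(option(io(nat))))), int).
Decompose arrow/2: T1 =?= list(io(option(option(io(nat))))),  int =?= int.
Bind T1 := list(io(option(option(io(nat))))); substituting into the one remaining equation that mentions T1 gives: arrow(list(float), arrow(option(list(io(option(option(io(nat)))))), int)) =?= arrow(list(float), arrow(E, int)).
Delete trivial equation int =?= int.
Decompose arrow/2: arrow(string, R) =?= arrow(string, option(string)),  io(R) =?= io(B).
Decompose arrow/2: string =?= string,  R =?= option(string).
Delete trivial equation string =?= string.
Bind R := option(string); substituting into the one remaining equation that mentions R gives: io(option(string)) =?= io(B).
Decompose io/1: option(string) =?= B.
Bind B := option(string); no other remaining equation mentions B. Substituting into the earlier binding gives T3 := arrow(option(string), char).
Decompose arrow/2: list(float) =?= list(float),  arrow(option(list(io(option(option(io(nat)))))), int) =?= arrow(E, int).
Delete trivial equation list(float) =?= list(float).
Decompose arrow/2: option(list(io(option(option(io(nat)))))) =?= E,  int =?= int.
Bind E := option(list(io(option(option(io(nat)))))); no other remaining equation mentions E.
Delete trivial equation int =?= int.
MGU = { S1 -> io(option(option(io(nat)))), S -> option(io(nat)), T3 -> arrow(option(string), char), T1 -> list(io(option(option(io(nat))))), R -> option(string), B -> option(string), E -> option(list(io(option(option(io(nat)))))) }, so B -> option(string).

option(string)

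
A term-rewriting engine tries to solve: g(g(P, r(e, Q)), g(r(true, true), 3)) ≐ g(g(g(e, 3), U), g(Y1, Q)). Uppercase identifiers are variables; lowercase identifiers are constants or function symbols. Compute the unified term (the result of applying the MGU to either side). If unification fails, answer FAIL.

Decompose g/2: g(P, r(e, Q)) ≐ g(g(e, 3), U),  g(r(true, true), 3) ≐ g(Y1, Q).
Decompose g/2: P ≐ g(e, 3),  r(e, Q) ≐ U.
Bind P := g(e, 3); no other remaining equation mentions P.
Bind U := r(e, Q); no other remaining equation mentions U.
Decompose g/2: r(true, true) ≐ Y1,  3 ≐ Q.
Bind Y1 := r(true, true); no other remaining equation mentions Y1.
Bind Q := 3. Substituting into the earlier binding gives U := r(e, 3).
Applying the MGU to either side gives g(g(g(e, 3), r(e, 3)), g(r(true, true), 3)).

g(g(g(e, 3), r(e, 3)), g(r(true, true), 3))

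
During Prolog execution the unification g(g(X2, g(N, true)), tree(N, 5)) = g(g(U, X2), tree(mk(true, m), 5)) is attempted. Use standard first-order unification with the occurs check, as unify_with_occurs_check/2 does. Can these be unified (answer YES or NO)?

YES

Decompose g/2: g(X2, g(N, true)) = g(U, X2),  tree(N, 5) = tree(mk(true, m), 5).
Decompose g/2: X2 = U,  g(N, true) = X2.
Bind X2 := U; substituting into the one remaining equation that mentions X2 gives: g(N, true) = U.
Bind U := g(N, true); no other remaining equation mentions U. Substituting into the earlier binding gives X2 := g(N, true).
Decompose tree/2: N = mk(true, m),  5 = 5.
Bind N := mk(true, m); no other remaining equation mentions N. Substituting into the earlier bindings gives X2 := g(mk(true, m), true), U := g(mk(true, m), true).
Delete trivial equation 5 = 5.
No equations remain and no clash or occurs-check failure arose, so a unifier exists.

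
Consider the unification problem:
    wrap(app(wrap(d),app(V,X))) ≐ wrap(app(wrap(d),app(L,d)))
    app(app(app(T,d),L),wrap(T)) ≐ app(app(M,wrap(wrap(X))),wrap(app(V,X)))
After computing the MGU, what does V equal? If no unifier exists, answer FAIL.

wrap(wrap(d))

Decompose wrap/1: app(wrap(d),app(V,X)) ≐ app(wrap(d),app(L,d)).
Decompose app/2: wrap(d) ≐ wrap(d),  app(V,X) ≐ app(L,d).
Delete trivial equation wrap(d) ≐ wrap(d).
Decompose app/2: V ≐ L,  X ≐ d.
Bind V := L; substituting into the one remaining equation that mentions V gives: app(app(app(T,d),L),wrap(T)) ≐ app(app(M,wrap(wrap(X))),wrap(app(L,X))).
Bind X := d; substituting into the remaining equation gives: app(app(app(T,d),L),wrap(T)) ≐ app(app(M,wrap(wrap(d))),wrap(app(L,d))).
Decompose app/2: app(app(T,d),L) ≐ app(M,wrap(wrap(d))),  wrap(T) ≐ wrap(app(L,d)).
Decompose app/2: app(T,d) ≐ M,  L ≐ wrap(wrap(d)).
Bind M := app(T,d); no other remaining equation mentions M.
Bind L := wrap(wrap(d)); substituting into the remaining equation gives: wrap(T) ≐ wrap(app(wrap(wrap(d)),d)). Substituting into the earlier binding gives V := wrap(wrap(d)).
Decompose wrap/1: T ≐ app(wrap(wrap(d)),d).
Bind T := app(wrap(wrap(d)),d). Substituting into the earlier binding gives M := app(app(wrap(wrap(d)),d),d).
MGU = { V -> wrap(wrap(d)), X -> d, M -> app(app(wrap(wrap(d)),d),d), L -> wrap(wrap(d)), T -> app(wrap(wrap(d)),d) }, so V -> wrap(wrap(d)).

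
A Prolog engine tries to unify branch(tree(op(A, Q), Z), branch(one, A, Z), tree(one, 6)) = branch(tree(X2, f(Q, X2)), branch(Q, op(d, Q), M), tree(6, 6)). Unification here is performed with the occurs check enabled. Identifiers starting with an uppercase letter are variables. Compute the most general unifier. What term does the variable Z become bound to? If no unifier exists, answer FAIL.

FAIL

Decompose branch/3: tree(op(A, Q), Z) = tree(X2, f(Q, X2)),  branch(one, A, Z) = branch(Q, op(d, Q), M),  tree(one, 6) = tree(6, 6).
Decompose tree/2: op(A, Q) = X2,  Z = f(Q, X2).
Bind X2 := op(A, Q); substituting into the one remaining equation that mentions X2 gives: Z = f(Q, op(A, Q)).
Bind Z := f(Q, op(A, Q)); substituting into the one remaining equation that mentions Z gives: branch(one, A, f(Q, op(A, Q))) = branch(Q, op(d, Q), M).
Decompose branch/3: one = Q,  A = op(d, Q),  f(Q, op(A, Q)) = M.
Bind Q := one; substituting into the 2 remaining equations that mention Q gives: A = op(d, one),  f(one, op(A, one)) = M. Substituting into the earlier bindings gives X2 := op(A, one), Z := f(one, op(A, one)).
Bind A := op(d, one); substituting into the one remaining equation that mentions A gives: f(one, op(op(d, one), one)) = M. Substituting into the earlier bindings gives X2 := op(op(d, one), one), Z := f(one, op(op(d, one), one)).
Bind M := f(one, op(op(d, one), one)); no other remaining equation mentions M.
Decompose tree/2: one = 6,  6 = 6.
Clash: constants one and 6 differ; no unifier exists.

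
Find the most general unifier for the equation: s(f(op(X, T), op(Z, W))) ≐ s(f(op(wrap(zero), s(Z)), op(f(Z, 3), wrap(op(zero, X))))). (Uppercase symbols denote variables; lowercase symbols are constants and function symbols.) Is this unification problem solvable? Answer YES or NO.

Decompose s/1: f(op(X, T), op(Z, W)) ≐ f(op(wrap(zero), s(Z)), op(f(Z, 3), wrap(op(zero, X)))).
Decompose f/2: op(X, T) ≐ op(wrap(zero), s(Z)),  op(Z, W) ≐ op(f(Z, 3), wrap(op(zero, X))).
Decompose op/2: X ≐ wrap(zero),  T ≐ s(Z).
Bind X := wrap(zero); substituting into the one remaining equation that mentions X gives: op(Z, W) ≐ op(f(Z, 3), wrap(op(zero, wrap(zero)))).
Bind T := s(Z); no other remaining equation mentions T.
Decompose op/2: Z ≐ f(Z, 3),  W ≐ wrap(op(zero, wrap(zero))).
Occurs check fails: Z occurs in f(Z, 3); the equation Z ≐ f(Z, 3) has no finite solution.

NO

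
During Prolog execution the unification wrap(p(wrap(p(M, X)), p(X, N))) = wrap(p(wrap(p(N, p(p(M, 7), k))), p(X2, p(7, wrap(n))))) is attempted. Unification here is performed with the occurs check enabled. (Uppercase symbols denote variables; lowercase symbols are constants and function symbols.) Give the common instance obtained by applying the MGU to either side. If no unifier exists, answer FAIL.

Decompose wrap/1: p(wrap(p(M, X)), p(X, N)) = p(wrap(p(N, p(p(M, 7), k))), p(X2, p(7, wrap(n)))).
Decompose p/2: wrap(p(M, X)) = wrap(p(N, p(p(M, 7), k))),  p(X, N) = p(X2, p(7, wrap(n))).
Decompose wrap/1: p(M, X) = p(N, p(p(M, 7), k)).
Decompose p/2: M = N,  X = p(p(M, 7), k).
Bind M := N; substituting into the one remaining equation that mentions M gives: X = p(p(N, 7), k).
Bind X := p(p(N, 7), k); substituting into the remaining equation gives: p(p(p(N, 7), k), N) = p(X2, p(7, wrap(n))).
Decompose p/2: p(p(N, 7), k) = X2,  N = p(7, wrap(n)).
Bind X2 := p(p(N, 7), k); no other remaining equation mentions X2.
Bind N := p(7, wrap(n)). Substituting into the earlier bindings gives M := p(7, wrap(n)), X := p(p(p(7, wrap(n)), 7), k), X2 := p(p(p(7, wrap(n)), 7), k).
Applying the MGU to either side gives wrap(p(wrap(p(p(7, wrap(n)), p(p(p(7, wrap(n)), 7), k))), p(p(p(p(7, wrap(n)), 7), k), p(7, wrap(n))))).

wrap(p(wrap(p(p(7, wrap(n)), p(p(p(7, wrap(n)), 7), k))), p(p(p(p(7, wrap(n)), 7), k), p(7, wrap(n)))))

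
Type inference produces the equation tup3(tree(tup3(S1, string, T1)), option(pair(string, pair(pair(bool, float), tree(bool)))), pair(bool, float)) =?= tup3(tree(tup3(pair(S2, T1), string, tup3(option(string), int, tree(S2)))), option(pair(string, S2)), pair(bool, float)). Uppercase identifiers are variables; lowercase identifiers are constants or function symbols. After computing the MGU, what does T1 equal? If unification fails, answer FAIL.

Decompose tup3/3: tree(tup3(S1, string, T1)) =?= tree(tup3(pair(S2, T1), string, tup3(option(string), int, tree(S2)))),  option(pair(string, pair(pair(bool, float), tree(bool)))) =?= option(pair(string, S2)),  pair(bool, float) =?= pair(bool, float).
Decompose tree/1: tup3(S1, string, T1) =?= tup3(pair(S2, T1), string, tup3(option(string), int, tree(S2))).
Decompose tup3/3: S1 =?= pair(S2, T1),  string =?= string,  T1 =?= tup3(option(string), int, tree(S2)).
Bind S1 := pair(S2, T1); no other remaining equation mentions S1.
Delete trivial equation string =?= string.
Bind T1 := tup3(option(string), int, tree(S2)); no other remaining equation mentions T1. Substituting into the earlier binding gives S1 := pair(S2, tup3(option(string), int, tree(S2))).
Decompose option/1: pair(string, pair(pair(bool, float), tree(bool))) =?= pair(string, S2).
Decompose pair/2: string =?= string,  pair(pair(bool, float), tree(bool)) =?= S2.
Delete trivial equation string =?= string.
Bind S2 := pair(pair(bool, float), tree(bool)); no other remaining equation mentions S2. Substituting into the earlier bindings gives S1 := pair(pair(pair(bool, float), tree(bool)), tup3(option(string), int, tree(pair(pair(bool, float), tree(bool))))), T1 := tup3(option(string), int, tree(pair(pair(bool, float), tree(bool)))).
Delete trivial equation pair(bool, float) =?= pair(bool, float).
MGU = { S1 ↦ pair(pair(pair(bool, float), tree(bool)), tup3(option(string), int, tree(pair(pair(bool, float), tree(bool))))), T1 ↦ tup3(option(string), int, tree(pair(pair(bool, float), tree(bool)))), S2 ↦ pair(pair(bool, float), tree(bool)) }, so T1 ↦ tup3(option(string), int, tree(pair(pair(bool, float), tree(bool)))).

tup3(option(string), int, tree(pair(pair(bool, float), tree(bool))))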